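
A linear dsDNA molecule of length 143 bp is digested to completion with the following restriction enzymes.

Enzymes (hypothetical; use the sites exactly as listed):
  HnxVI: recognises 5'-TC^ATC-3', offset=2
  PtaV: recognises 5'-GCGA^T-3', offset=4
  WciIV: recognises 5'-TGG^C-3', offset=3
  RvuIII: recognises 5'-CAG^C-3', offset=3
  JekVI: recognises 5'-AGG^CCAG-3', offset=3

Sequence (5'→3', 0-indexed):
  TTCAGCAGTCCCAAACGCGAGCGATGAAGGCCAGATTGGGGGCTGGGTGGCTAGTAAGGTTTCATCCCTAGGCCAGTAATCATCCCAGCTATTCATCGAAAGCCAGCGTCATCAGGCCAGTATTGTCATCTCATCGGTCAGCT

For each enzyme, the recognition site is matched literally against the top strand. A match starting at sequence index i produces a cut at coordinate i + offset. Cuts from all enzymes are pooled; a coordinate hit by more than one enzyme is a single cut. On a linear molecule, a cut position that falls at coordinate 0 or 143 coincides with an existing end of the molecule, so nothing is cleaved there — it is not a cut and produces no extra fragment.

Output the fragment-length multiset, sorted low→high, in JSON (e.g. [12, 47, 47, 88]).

Site scan:
  HnxVI TCATC/2: at [61, 79, 92, 108, 125, 130] ⇒ [63, 81, 94, 110, 127, 132]
  PtaV GCGAT/4: at [20] ⇒ [24]
  WciIV TGGC/3: at [47] ⇒ [50]
  RvuIII CAGC/3: at [2, 85, 103, 138] ⇒ [5, 88, 106, 141]
  JekVI AGGCCAG/3: at [27, 69, 113] ⇒ [30, 72, 116]

All cut coordinates (distinct, sorted): [5, 24, 30, 50, 63, 72, 81, 88, 94, 106, 110, 116, 127, 132, 141]

Fragments:
  [0,5): 5 bp
  [5,24): 19 bp
  [24,30): 6 bp
  [30,50): 20 bp
  [50,63): 13 bp
  [63,72): 9 bp
  [72,81): 9 bp
  [81,88): 7 bp
  [88,94): 6 bp
  [94,106): 12 bp
  [106,110): 4 bp
  [110,116): 6 bp
  [116,127): 11 bp
  [127,132): 5 bp
  [132,141): 9 bp
  [141,143): 2 bp

[2,4,5,5,6,6,6,7,9,9,9,11,12,13,19,20]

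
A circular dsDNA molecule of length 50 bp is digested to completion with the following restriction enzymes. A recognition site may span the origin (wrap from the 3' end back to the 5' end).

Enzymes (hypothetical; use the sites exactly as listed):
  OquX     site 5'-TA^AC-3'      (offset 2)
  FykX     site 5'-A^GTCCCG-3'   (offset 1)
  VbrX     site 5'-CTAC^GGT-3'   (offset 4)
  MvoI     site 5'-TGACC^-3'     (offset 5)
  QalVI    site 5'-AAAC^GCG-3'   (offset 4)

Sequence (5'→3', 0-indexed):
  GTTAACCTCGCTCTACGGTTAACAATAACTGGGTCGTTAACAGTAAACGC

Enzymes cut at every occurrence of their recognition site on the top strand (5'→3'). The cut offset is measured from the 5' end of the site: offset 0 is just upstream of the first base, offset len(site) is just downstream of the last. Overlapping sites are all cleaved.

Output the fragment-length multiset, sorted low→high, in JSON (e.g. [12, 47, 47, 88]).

Per-enzyme occurrences:
  OquX TAAC/2: at [2, 19, 25, 37] ⇒ [4, 21, 27, 39]
  FykX (AGTCCCG, off=1): no sites
  VbrX CTACGGT/4: at [12] ⇒ [16]
  MvoI (TGACC, off=5): no sites
  QalVI AAACGCG/4: at [44] ⇒ [48]

All cut coordinates (distinct, sorted): [4, 16, 21, 27, 39, 48]

Fragment lengths:
  4→16: 12 bp
  16→21: 5 bp
  21→27: 6 bp
  27→39: 12 bp
  39→48: 9 bp
  48→4 (wrap): 50-48+4 = 6 bp

[5,6,6,9,12,12]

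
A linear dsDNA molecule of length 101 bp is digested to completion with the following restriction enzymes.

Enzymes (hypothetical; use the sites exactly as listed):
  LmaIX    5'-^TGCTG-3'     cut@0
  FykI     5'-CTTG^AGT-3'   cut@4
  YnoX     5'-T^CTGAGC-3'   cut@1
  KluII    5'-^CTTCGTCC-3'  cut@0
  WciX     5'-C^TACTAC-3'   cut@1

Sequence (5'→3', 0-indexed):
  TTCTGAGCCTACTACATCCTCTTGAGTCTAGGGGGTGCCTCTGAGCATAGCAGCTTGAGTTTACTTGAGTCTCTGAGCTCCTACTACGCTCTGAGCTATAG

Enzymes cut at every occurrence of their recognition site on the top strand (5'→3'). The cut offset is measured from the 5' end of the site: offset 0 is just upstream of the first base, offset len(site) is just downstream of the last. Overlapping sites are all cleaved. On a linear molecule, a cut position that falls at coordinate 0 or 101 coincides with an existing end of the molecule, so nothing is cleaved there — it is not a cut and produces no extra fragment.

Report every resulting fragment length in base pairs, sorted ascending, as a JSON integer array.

Scan for sites:
  LmaIX (TGCTG, off=0): no sites
  FykI (CTTGAGT, off=4): starts [20, 53, 63] → cuts [24, 57, 67]
  YnoX (TCTGAGC, off=1): starts [1, 39, 71, 89] → cuts [2, 40, 72, 90]
  KluII (CTTCGTCC, off=0): no sites
  WciX (CTACTAC, off=1): starts [8, 80] → cuts [9, 81]

All cut coordinates (distinct, sorted): [2, 9, 24, 40, 57, 67, 72, 81, 90]

Fragment lengths:
  [0,2): 2 bp
  [2,9): 7 bp
  [9,24): 15 bp
  [24,40): 16 bp
  [40,57): 17 bp
  [57,67): 10 bp
  [67,72): 5 bp
  [72,81): 9 bp
  [81,90): 9 bp
  [90,101): 11 bp

[2,5,7,9,9,10,11,15,16,17]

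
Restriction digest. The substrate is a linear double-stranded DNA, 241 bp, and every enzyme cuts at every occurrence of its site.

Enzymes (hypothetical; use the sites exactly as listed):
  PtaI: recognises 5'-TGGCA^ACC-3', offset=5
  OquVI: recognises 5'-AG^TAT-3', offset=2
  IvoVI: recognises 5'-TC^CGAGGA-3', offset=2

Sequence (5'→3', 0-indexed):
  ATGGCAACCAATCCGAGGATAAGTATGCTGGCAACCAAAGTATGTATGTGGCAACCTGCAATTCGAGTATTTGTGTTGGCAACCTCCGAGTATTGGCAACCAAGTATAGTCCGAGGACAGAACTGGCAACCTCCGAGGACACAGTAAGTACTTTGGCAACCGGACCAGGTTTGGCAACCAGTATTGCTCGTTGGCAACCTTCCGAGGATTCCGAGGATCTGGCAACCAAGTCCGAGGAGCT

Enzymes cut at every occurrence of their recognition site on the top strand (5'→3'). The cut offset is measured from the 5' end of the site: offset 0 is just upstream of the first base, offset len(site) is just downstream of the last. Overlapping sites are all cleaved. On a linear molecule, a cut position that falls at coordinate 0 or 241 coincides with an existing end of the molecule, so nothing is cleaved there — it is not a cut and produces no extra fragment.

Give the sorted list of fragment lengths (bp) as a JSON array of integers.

[5,5,6,6,6,7,7,7,8,8,9,9,9,10,10,13,13,14,14,15,17,18,25]

Per-enzyme occurrences:
  PtaI TGGCAACC/5: at [1, 28, 48, 76, 93, 123, 153, 171, 191, 219] ⇒ [6, 33, 53, 81, 98, 128, 158, 176, 196, 224]
  OquVI AGTAT/2: at [21, 38, 65, 88, 102, 179] ⇒ [23, 40, 67, 90, 104, 181]
  IvoVI TCCGAGGA/2: at [11, 109, 131, 200, 209, 230] ⇒ [13, 111, 133, 202, 211, 232]

All cut coordinates (distinct, sorted): [6, 13, 23, 33, 40, 53, 67, 81, 90, 98, 104, 111, 128, 133, 158, 176, 181, 196, 202, 211, 224, 232]

Fragment lengths:
  [0,6): 6 bp
  [6,13): 7 bp
  [13,23): 10 bp
  [23,33): 10 bp
  [33,40): 7 bp
  [40,53): 13 bp
  [53,67): 14 bp
  [67,81): 14 bp
  [81,90): 9 bp
  [90,98): 8 bp
  [98,104): 6 bp
  [104,111): 7 bp
  [111,128): 17 bp
  [128,133): 5 bp
  [133,158): 25 bp
  [158,176): 18 bp
  [176,181): 5 bp
  [181,196): 15 bp
  [196,202): 6 bp
  [202,211): 9 bp
  [211,224): 13 bp
  [224,232): 8 bp
  [232,241): 9 bp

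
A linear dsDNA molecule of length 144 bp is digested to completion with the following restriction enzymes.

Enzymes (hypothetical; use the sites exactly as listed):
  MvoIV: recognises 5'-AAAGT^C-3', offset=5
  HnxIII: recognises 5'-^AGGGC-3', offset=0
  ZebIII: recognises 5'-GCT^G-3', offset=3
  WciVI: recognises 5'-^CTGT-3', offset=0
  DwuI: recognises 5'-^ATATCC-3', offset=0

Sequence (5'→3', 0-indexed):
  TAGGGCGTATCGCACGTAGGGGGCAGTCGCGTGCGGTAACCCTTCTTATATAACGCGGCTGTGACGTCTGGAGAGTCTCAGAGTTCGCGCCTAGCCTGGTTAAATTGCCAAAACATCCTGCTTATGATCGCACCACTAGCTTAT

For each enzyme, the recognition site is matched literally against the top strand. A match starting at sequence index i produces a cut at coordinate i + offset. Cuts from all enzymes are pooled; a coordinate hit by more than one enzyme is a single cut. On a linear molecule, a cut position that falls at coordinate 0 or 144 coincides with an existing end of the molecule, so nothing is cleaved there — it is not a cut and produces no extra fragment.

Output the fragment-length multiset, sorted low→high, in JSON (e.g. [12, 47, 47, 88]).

Per-enzyme occurrences:
  MvoIV (AAAGTC, off=5): no sites
  HnxIII AGGGC/0: at [1] ⇒ [1]
  ZebIII GCTG/3: at [57] ⇒ [60]
  WciVI CTGT/0: at [58] ⇒ [58]
  DwuI (ATATCC, off=0): no sites

Pooled cuts: [1, 58, 60]

Fragment lengths:
  [0,1): 1 bp
  [1,58): 57 bp
  [58,60): 2 bp
  [60,144): 84 bp

[1,2,57,84]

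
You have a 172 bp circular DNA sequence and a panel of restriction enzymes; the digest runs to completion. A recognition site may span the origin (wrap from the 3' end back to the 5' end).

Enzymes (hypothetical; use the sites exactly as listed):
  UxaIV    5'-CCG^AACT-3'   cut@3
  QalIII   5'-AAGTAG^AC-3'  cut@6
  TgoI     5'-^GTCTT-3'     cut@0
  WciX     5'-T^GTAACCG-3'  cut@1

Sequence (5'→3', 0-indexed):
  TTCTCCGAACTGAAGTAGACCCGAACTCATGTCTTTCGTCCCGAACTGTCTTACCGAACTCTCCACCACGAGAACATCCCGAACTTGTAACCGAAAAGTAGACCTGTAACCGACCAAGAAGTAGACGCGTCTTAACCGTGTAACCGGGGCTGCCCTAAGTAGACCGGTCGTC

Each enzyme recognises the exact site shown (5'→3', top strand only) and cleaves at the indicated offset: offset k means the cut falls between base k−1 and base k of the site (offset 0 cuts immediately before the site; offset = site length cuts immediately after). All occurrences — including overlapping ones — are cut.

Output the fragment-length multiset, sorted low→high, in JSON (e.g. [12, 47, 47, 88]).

[4,4,4,5,5,7,7,9,10,11,11,13,15,19,23,25]

Per-enzyme occurrences:
  UxaIV (CCGAACT, off=3): starts [4, 20, 40, 53, 78] → cuts [7, 23, 43, 56, 81]
  QalIII (AAGTAGAC, off=6): starts [12, 95, 118, 156] → cuts [18, 101, 124, 162]
  TgoI (GTCTT, off=0): starts [30, 47, 128, 169] → cuts [30, 47, 128, 169]
  WciX (TGTAACCG, off=1): starts [85, 104, 138] → cuts [86, 105, 139]

All cut coordinates (distinct, sorted): [7, 18, 23, 30, 43, 47, 56, 81, 86, 101, 105, 124, 128, 139, 162, 169]

Fragment lengths:
  7→18: 11 bp
  18→23: 5 bp
  23→30: 7 bp
  30→43: 13 bp
  43→47: 4 bp
  47→56: 9 bp
  56→81: 25 bp
  81→86: 5 bp
  86→101: 15 bp
  101→105: 4 bp
  105→124: 19 bp
  124→128: 4 bp
  128→139: 11 bp
  139→162: 23 bp
  162→169: 7 bp
  169→7 (wrap): 172-169+7 = 10 bp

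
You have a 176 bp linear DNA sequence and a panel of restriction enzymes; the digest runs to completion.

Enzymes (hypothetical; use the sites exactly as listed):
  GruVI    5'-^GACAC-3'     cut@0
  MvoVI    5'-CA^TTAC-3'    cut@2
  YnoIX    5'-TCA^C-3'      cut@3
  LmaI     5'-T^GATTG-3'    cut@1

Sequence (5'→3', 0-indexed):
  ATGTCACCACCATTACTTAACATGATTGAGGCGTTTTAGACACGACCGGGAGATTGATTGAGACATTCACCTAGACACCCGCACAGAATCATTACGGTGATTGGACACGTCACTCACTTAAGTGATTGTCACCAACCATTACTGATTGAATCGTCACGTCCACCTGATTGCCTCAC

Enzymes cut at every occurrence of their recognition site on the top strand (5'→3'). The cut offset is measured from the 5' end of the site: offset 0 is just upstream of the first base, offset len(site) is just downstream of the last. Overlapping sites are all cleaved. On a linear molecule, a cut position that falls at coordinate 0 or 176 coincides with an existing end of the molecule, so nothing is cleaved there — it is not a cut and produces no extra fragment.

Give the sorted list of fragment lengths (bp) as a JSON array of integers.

[1,4,4,5,5,6,6,7,7,7,8,9,9,10,11,13,14,15,17,18]

Scan for sites:
  GruVI GACAC/0: at [38, 73, 103] ⇒ [38, 73, 103]
  MvoVI CATTAC/2: at [10, 89, 136] ⇒ [12, 91, 138]
  YnoIX TCAC/3: at [3, 66, 109, 113, 128, 153, 172] ⇒ [6, 69, 112, 116, 131, 156, 175]
  LmaI TGATTG/1: at [22, 54, 97, 122, 142, 164] ⇒ [23, 55, 98, 123, 143, 165]

Pooled cuts: [6, 12, 23, 38, 55, 69, 73, 91, 98, 103, 112, 116, 123, 131, 138, 143, 156, 165, 175]

Fragments:
  [0,6): 6 bp
  [6,12): 6 bp
  [12,23): 11 bp
  [23,38): 15 bp
  [38,55): 17 bp
  [55,69): 14 bp
  [69,73): 4 bp
  [73,91): 18 bp
  [91,98): 7 bp
  [98,103): 5 bp
  [103,112): 9 bp
  [112,116): 4 bp
  [116,123): 7 bp
  [123,131): 8 bp
  [131,138): 7 bp
  [138,143): 5 bp
  [143,156): 13 bp
  [156,165): 9 bp
  [165,175): 10 bp
  [175,176): 1 bp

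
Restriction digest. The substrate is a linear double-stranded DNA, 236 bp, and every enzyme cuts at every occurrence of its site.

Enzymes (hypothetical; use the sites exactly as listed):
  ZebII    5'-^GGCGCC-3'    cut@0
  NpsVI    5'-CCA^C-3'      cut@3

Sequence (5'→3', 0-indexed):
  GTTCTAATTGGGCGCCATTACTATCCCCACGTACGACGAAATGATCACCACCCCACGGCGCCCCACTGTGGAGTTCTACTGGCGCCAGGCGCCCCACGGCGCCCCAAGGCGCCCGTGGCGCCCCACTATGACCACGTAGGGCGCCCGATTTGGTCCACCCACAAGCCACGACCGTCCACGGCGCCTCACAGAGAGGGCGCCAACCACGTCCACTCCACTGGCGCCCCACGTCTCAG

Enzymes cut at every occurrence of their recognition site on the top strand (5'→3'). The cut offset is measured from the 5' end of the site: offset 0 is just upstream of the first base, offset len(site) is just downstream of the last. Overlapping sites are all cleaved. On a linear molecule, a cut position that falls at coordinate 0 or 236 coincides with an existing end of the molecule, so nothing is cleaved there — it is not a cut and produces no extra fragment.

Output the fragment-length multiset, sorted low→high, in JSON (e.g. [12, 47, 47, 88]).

[1,1,1,2,4,5,5,5,6,7,7,8,9,9,9,9,9,9,10,10,10,11,15,16,18,19,21]

Scan for sites:
  ZebII (GGCGCC, off=0): starts [10, 56, 80, 87, 97, 107, 116, 139, 179, 195, 219] → cuts [10, 56, 80, 87, 97, 107, 116, 139, 179, 195, 219]
  NpsVI (CCAC, off=3): starts [26, 47, 52, 62, 93, 122, 131, 154, 158, 165, 175, 203, 209, 214, 225] → cuts [29, 50, 55, 65, 96, 125, 134, 157, 161, 168, 178, 206, 212, 217, 228]

Pooled cuts: [10, 29, 50, 55, 56, 65, 80, 87, 96, 97, 107, 116, 125, 134, 139, 157, 161, 168, 178, 179, 195, 206, 212, 217, 219, 228]

Fragments:
  [0,10): 10 bp
  [10,29): 19 bp
  [29,50): 21 bp
  [50,55): 5 bp
  [55,56): 1 bp
  [56,65): 9 bp
  [65,80): 15 bp
  [80,87): 7 bp
  [87,96): 9 bp
  [96,97): 1 bp
  [97,107): 10 bp
  [107,116): 9 bp
  [116,125): 9 bp
  [125,134): 9 bp
  [134,139): 5 bp
  [139,157): 18 bp
  [157,161): 4 bp
  [161,168): 7 bp
  [168,178): 10 bp
  [178,179): 1 bp
  [179,195): 16 bp
  [195,206): 11 bp
  [206,212): 6 bp
  [212,217): 5 bp
  [217,219): 2 bp
  [219,228): 9 bp
  [228,236): 8 bp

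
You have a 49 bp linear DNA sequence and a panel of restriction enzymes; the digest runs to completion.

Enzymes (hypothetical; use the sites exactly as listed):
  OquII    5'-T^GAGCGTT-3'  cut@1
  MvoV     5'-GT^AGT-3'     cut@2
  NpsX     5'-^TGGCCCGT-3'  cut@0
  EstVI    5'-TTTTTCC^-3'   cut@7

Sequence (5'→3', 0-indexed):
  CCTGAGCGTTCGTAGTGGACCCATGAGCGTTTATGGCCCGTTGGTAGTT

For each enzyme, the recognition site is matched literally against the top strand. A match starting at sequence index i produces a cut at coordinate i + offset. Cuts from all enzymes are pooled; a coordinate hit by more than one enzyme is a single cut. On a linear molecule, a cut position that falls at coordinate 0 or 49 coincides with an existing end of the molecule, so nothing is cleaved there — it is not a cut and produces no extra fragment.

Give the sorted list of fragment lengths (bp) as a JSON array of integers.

[3,4,9,10,11,12]

Scan for sites:
  OquII TGAGCGTT/1: at [2, 23] ⇒ [3, 24]
  MvoV GTAGT/2: at [11, 43] ⇒ [13, 45]
  NpsX TGGCCCGT/0: at [33] ⇒ [33]
  EstVI (TTTTTCC, off=7): no sites

All cut coordinates (distinct, sorted): [3, 13, 24, 33, 45]

Fragment lengths:
  [0,3): 3 bp
  [3,13): 10 bp
  [13,24): 11 bp
  [24,33): 9 bp
  [33,45): 12 bp
  [45,49): 4 bp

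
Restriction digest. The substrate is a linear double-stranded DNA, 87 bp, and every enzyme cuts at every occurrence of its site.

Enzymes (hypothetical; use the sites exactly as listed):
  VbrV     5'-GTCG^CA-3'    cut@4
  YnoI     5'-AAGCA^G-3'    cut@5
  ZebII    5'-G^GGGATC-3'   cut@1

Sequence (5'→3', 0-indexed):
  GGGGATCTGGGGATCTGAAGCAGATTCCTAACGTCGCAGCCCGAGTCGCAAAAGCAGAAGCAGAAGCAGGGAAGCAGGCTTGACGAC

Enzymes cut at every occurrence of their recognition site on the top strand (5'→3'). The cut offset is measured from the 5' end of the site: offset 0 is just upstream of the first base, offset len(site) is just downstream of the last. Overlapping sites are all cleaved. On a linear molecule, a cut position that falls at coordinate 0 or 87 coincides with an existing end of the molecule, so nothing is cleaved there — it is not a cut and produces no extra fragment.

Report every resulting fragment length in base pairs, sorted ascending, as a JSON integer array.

[1,6,6,8,8,8,11,12,13,14]

Site scan:
  VbrV GTCGCA/4: at [32, 44] ⇒ [36, 48]
  YnoI AAGCAG/5: at [17, 51, 57, 63, 71] ⇒ [22, 56, 62, 68, 76]
  ZebII GGGGATC/1: at [0, 8] ⇒ [1, 9]

All cut coordinates (distinct, sorted): [1, 9, 22, 36, 48, 56, 62, 68, 76]

Fragment lengths:
  [0,1): 1 bp
  [1,9): 8 bp
  [9,22): 13 bp
  [22,36): 14 bp
  [36,48): 12 bp
  [48,56): 8 bp
  [56,62): 6 bp
  [62,68): 6 bp
  [68,76): 8 bp
  [76,87): 11 bp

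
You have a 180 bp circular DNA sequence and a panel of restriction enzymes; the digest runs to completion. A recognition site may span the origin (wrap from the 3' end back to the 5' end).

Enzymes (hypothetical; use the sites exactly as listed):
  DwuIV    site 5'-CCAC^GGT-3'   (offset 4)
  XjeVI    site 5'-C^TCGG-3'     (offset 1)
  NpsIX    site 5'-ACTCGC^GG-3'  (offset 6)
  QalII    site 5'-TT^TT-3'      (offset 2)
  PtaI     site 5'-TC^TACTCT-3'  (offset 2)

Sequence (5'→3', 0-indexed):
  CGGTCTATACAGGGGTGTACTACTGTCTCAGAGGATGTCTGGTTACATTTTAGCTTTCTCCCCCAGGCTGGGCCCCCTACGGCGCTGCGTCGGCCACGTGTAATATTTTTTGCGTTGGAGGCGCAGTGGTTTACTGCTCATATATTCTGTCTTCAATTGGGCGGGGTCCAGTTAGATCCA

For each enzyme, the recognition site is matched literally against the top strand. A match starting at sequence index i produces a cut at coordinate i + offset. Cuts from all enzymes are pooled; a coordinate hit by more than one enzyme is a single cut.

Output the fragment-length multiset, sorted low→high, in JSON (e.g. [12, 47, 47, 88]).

[1,1,48,58,72]

Scan for sites:
  DwuIV CCACGGT/4: at [177] ⇒ [1]
  XjeVI (CTCGG, off=1): no sites
  NpsIX (ACTCGCGG, off=6): no sites
  QalII TTTT/2: at [47, 105, 106, 107] ⇒ [49, 107, 108, 109]
  PtaI (TCTACTCT, off=2): no sites

All cut coordinates (distinct, sorted): [1, 49, 107, 108, 109]

Fragments:
  1→49: 48 bp
  49→107: 58 bp
  107→108: 1 bp
  108→109: 1 bp
  109→1 (wrap): 180-109+1 = 72 bp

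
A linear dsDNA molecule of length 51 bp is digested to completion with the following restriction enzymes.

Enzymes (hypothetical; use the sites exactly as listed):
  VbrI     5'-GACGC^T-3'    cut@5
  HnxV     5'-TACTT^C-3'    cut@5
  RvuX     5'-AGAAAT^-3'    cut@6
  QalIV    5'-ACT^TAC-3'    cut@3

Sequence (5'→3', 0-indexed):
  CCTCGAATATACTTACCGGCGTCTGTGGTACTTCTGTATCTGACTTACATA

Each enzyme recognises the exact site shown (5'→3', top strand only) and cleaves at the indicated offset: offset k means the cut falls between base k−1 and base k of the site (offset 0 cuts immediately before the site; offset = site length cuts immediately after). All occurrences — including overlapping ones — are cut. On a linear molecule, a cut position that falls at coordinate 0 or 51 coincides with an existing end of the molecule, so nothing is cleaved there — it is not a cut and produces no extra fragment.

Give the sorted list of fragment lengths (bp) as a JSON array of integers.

[6,12,13,20]

Scan for sites:
  VbrI (GACGCT, off=5): no sites
  HnxV TACTTC/5: at [28] ⇒ [33]
  RvuX (AGAAAT, off=6): no sites
  QalIV ACTTAC/3: at [10, 42] ⇒ [13, 45]

All cut coordinates (distinct, sorted): [13, 33, 45]

Fragments:
  [0,13): 13 bp
  [13,33): 20 bp
  [33,45): 12 bp
  [45,51): 6 bp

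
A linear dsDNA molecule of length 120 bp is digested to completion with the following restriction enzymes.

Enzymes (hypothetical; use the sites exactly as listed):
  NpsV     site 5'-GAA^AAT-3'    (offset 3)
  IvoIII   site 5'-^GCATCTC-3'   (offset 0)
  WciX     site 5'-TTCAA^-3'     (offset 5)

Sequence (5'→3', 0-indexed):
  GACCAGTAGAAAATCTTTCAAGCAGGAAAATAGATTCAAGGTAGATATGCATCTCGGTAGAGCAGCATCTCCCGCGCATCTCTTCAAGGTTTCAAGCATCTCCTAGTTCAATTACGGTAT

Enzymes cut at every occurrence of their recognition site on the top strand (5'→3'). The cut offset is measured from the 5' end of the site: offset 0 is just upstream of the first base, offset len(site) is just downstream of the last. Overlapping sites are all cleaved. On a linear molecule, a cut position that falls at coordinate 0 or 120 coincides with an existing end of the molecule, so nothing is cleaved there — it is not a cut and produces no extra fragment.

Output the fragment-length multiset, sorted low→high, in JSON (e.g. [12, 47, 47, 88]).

Site scan:
  NpsV (GAAAAT, off=3): starts [8, 25] → cuts [11, 28]
  IvoIII (GCATCTC, off=0): starts [48, 64, 75, 95] → cuts [48, 64, 75, 95]
  WciX (TTCAA, off=5): starts [16, 34, 82, 90, 106] → cuts [21, 39, 87, 95, 111]

All cut coordinates (distinct, sorted): [11, 21, 28, 39, 48, 64, 75, 87, 95, 111]

Fragments:
  [0,11): 11 bp
  [11,21): 10 bp
  [21,28): 7 bp
  [28,39): 11 bp
  [39,48): 9 bp
  [48,64): 16 bp
  [64,75): 11 bp
  [75,87): 12 bp
  [87,95): 8 bp
  [95,111): 16 bp
  [111,120): 9 bp

[7,8,9,9,10,11,11,11,12,16,16]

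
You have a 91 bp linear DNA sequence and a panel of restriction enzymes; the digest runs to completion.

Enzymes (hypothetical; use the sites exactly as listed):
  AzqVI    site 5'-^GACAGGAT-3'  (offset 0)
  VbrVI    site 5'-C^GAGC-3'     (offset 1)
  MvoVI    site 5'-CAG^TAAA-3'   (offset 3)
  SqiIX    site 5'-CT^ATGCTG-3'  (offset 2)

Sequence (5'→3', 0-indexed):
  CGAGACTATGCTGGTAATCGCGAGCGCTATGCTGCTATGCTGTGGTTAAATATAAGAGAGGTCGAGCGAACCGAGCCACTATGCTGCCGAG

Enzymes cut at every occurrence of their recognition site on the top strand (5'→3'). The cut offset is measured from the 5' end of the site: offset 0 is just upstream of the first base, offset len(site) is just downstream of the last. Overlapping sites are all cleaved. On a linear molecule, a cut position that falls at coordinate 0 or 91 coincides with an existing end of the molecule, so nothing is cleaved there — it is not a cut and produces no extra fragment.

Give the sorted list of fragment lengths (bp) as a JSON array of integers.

[7,7,8,8,9,11,14,27]

Per-enzyme occurrences:
  AzqVI (GACAGGAT, off=0): no sites
  VbrVI CGAGC/1: at [20, 62, 71] ⇒ [21, 63, 72]
  MvoVI (CAGTAAA, off=3): no sites
  SqiIX CTATGCTG/2: at [5, 26, 34, 78] ⇒ [7, 28, 36, 80]

All cut coordinates (distinct, sorted): [7, 21, 28, 36, 63, 72, 80]

Fragment lengths:
  [0,7): 7 bp
  [7,21): 14 bp
  [21,28): 7 bp
  [28,36): 8 bp
  [36,63): 27 bp
  [63,72): 9 bp
  [72,80): 8 bp
  [80,91): 11 bp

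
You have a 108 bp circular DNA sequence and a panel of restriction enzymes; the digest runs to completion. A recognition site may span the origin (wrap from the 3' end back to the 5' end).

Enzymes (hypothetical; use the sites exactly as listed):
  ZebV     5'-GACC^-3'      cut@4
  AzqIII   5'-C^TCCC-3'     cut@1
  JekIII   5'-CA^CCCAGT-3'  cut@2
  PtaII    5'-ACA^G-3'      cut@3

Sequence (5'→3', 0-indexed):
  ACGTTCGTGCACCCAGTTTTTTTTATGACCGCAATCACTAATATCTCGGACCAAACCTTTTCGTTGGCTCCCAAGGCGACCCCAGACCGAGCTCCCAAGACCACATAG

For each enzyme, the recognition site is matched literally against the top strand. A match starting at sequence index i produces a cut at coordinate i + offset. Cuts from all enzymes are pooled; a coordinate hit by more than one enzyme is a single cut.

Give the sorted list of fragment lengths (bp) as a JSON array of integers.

Scan for sites:
  ZebV (GACC, off=4): starts [26, 48, 77, 84, 98] → cuts [30, 52, 81, 88, 102]
  AzqIII (CTCCC, off=1): starts [67, 91] → cuts [68, 92]
  JekIII (CACCCAGT, off=2): starts [9] → cuts [11]
  PtaII (ACAG, off=3): no sites

Pooled cuts: [11, 30, 52, 68, 81, 88, 92, 102]

Fragment lengths:
  11→30: 19 bp
  30→52: 22 bp
  52→68: 16 bp
  68→81: 13 bp
  81→88: 7 bp
  88→92: 4 bp
  92→102: 10 bp
  102→11 (wrap): 108-102+11 = 17 bp

[4,7,10,13,16,17,19,22]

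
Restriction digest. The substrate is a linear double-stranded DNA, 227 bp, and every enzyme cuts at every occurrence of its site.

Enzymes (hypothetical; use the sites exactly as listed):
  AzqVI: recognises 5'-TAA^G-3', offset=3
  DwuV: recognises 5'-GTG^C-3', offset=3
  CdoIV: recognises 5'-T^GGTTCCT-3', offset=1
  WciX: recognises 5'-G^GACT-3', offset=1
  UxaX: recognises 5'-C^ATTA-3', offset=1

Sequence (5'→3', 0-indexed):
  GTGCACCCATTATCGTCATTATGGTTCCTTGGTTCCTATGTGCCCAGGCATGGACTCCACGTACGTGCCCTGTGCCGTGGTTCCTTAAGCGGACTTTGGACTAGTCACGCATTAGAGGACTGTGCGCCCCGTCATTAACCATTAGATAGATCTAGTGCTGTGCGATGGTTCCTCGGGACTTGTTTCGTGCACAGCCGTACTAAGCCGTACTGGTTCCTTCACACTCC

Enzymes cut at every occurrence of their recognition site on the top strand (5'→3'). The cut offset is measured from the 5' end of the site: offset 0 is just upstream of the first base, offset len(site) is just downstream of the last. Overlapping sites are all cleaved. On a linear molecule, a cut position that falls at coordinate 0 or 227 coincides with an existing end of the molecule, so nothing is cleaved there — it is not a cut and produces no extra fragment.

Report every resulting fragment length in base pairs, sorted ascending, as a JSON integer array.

Scan for sites:
  AzqVI (TAAG, off=3): starts [85, 200] → cuts [88, 203]
  DwuV (GTGC, off=3): starts [0, 39, 64, 71, 121, 154, 159, 186] → cuts [3, 42, 67, 74, 124, 157, 162, 189]
  CdoIV (TGGTTCCT, off=1): starts [21, 29, 77, 165, 210] → cuts [22, 30, 78, 166, 211]
  WciX (GGACT, off=1): starts [51, 90, 97, 116, 175] → cuts [52, 91, 98, 117, 176]
  UxaX (CATTA, off=1): starts [7, 16, 109, 132, 139] → cuts [8, 17, 110, 133, 140]

Pooled cuts: [3, 8, 17, 22, 30, 42, 52, 67, 74, 78, 88, 91, 98, 110, 117, 124, 133, 140, 157, 162, 166, 176, 189, 203, 211]

Fragment lengths:
  [0,3): 3 bp
  [3,8): 5 bp
  [8,17): 9 bp
  [17,22): 5 bp
  [22,30): 8 bp
  [30,42): 12 bp
  [42,52): 10 bp
  [52,67): 15 bp
  [67,74): 7 bp
  [74,78): 4 bp
  [78,88): 10 bp
  [88,91): 3 bp
  [91,98): 7 bp
  [98,110): 12 bp
  [110,117): 7 bp
  [117,124): 7 bp
  [124,133): 9 bp
  [133,140): 7 bp
  [140,157): 17 bp
  [157,162): 5 bp
  [162,166): 4 bp
  [166,176): 10 bp
  [176,189): 13 bp
  [189,203): 14 bp
  [203,211): 8 bp
  [211,227): 16 bp

[3,3,4,4,5,5,5,7,7,7,7,7,8,8,9,9,10,10,10,12,12,13,14,15,16,17]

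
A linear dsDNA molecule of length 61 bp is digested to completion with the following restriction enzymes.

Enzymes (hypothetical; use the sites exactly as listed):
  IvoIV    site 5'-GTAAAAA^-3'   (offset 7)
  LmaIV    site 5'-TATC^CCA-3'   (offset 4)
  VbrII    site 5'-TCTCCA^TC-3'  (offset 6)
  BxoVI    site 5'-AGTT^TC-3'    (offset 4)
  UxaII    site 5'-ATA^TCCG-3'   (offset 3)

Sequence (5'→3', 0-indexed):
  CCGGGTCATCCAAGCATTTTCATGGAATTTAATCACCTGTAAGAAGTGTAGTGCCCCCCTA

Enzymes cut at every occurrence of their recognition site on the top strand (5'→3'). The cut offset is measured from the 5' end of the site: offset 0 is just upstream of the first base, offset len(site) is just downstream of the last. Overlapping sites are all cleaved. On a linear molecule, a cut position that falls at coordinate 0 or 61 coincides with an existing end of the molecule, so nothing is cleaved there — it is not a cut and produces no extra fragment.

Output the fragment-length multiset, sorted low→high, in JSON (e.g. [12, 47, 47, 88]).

[61]

Per-enzyme occurrences:
  IvoIV (GTAAAAA, off=7): no sites
  LmaIV (TATCCCA, off=4): no sites
  VbrII (TCTCCATC, off=6): no sites
  BxoVI (AGTTTC, off=4): no sites
  UxaII (ATATCCG, off=3): no sites

Pooled cuts: ∅

Fragments:
  no cuts → one linear fragment of 61 bp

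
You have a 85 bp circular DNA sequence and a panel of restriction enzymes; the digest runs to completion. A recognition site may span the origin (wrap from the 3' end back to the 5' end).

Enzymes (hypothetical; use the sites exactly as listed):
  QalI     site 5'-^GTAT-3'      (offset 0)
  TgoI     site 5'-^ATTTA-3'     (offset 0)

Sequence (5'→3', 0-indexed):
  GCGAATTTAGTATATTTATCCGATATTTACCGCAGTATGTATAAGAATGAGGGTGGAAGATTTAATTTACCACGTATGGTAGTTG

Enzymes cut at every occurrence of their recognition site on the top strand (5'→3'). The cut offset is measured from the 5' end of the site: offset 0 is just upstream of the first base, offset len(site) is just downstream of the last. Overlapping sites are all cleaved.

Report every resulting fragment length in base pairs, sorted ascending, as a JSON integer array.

Per-enzyme occurrences:
  QalI GTAT/0: at [9, 34, 38, 73] ⇒ [9, 34, 38, 73]
  TgoI ATTTA/0: at [4, 13, 24, 59, 64] ⇒ [4, 13, 24, 59, 64]

All cut coordinates (distinct, sorted): [4, 9, 13, 24, 34, 38, 59, 64, 73]

Fragment lengths:
  4→9: 5 bp
  9→13: 4 bp
  13→24: 11 bp
  24→34: 10 bp
  34→38: 4 bp
  38→59: 21 bp
  59→64: 5 bp
  64→73: 9 bp
  73→4 (wrap): 85-73+4 = 16 bp

[4,4,5,5,9,10,11,16,21]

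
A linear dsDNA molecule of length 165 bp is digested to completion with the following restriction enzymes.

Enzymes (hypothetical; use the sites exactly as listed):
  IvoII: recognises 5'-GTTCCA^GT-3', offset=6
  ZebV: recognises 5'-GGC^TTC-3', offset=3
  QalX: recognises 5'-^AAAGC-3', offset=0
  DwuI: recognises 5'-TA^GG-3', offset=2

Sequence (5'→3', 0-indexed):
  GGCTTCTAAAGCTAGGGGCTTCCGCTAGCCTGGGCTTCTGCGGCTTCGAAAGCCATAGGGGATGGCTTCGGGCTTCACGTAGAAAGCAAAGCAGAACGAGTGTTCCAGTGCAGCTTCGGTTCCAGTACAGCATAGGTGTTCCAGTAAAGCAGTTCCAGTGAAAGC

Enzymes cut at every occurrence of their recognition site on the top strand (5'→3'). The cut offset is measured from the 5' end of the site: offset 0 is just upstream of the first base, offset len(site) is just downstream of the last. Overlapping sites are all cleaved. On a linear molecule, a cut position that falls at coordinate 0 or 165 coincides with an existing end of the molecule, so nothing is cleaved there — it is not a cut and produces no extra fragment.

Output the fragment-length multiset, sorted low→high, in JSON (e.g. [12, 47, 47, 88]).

[2,3,3,4,4,5,5,5,7,7,9,9,9,9,9,10,12,16,17,20]

Per-enzyme occurrences:
  IvoII GTTCCAGT/6: at [101, 118, 137, 151] ⇒ [107, 124, 143, 157]
  ZebV GGCTTC/3: at [0, 16, 32, 41, 63, 70] ⇒ [3, 19, 35, 44, 66, 73]
  QalX AAAGC/0: at [7, 48, 82, 87, 145, 160] ⇒ [7, 48, 82, 87, 145, 160]
  DwuI TAGG/2: at [12, 55, 132] ⇒ [14, 57, 134]

All cut coordinates (distinct, sorted): [3, 7, 14, 19, 35, 44, 48, 57, 66, 73, 82, 87, 107, 124, 134, 143, 145, 157, 160]

Fragment lengths:
  [0,3): 3 bp
  [3,7): 4 bp
  [7,14): 7 bp
  [14,19): 5 bp
  [19,35): 16 bp
  [35,44): 9 bp
  [44,48): 4 bp
  [48,57): 9 bp
  [57,66): 9 bp
  [66,73): 7 bp
  [73,82): 9 bp
  [82,87): 5 bp
  [87,107): 20 bp
  [107,124): 17 bp
  [124,134): 10 bp
  [134,143): 9 bp
  [143,145): 2 bp
  [145,157): 12 bp
  [157,160): 3 bp
  [160,165): 5 bp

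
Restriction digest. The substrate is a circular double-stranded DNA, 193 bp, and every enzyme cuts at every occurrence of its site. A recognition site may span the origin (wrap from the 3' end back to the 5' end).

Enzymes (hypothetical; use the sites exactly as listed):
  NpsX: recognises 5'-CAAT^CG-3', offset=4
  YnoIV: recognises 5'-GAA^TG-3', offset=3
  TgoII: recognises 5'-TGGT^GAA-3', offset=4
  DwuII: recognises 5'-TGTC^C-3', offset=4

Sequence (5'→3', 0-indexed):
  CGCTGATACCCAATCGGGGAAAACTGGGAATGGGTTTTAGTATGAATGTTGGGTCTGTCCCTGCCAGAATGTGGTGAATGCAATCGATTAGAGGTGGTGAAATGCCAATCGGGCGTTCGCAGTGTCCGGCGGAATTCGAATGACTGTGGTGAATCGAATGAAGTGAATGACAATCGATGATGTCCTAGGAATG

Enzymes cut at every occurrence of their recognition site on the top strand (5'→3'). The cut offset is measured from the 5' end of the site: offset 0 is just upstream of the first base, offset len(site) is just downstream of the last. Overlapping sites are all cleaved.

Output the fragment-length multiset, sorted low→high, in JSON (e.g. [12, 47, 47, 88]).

[3,6,6,7,7,8,9,10,10,10,11,13,14,14,16,16,16,17]

Site scan:
  NpsX (CAATCG, off=4): starts [10, 80, 105, 170] → cuts [14, 84, 109, 174]
  YnoIV (GAATG, off=3): starts [27, 43, 66, 75, 137, 155, 164, 188] → cuts [30, 46, 69, 78, 140, 158, 167, 191]
  TgoII (TGGTGAA, off=4): starts [71, 94, 146] → cuts [75, 98, 150]
  DwuII (TGTCC, off=4): starts [55, 122, 180] → cuts [59, 126, 184]

Pooled cuts: [14, 30, 46, 59, 69, 75, 78, 84, 98, 109, 126, 140, 150, 158, 167, 174, 184, 191]

Fragments:
  14→30: 16 bp
  30→46: 16 bp
  46→59: 13 bp
  59→69: 10 bp
  69→75: 6 bp
  75→78: 3 bp
  78→84: 6 bp
  84→98: 14 bp
  98→109: 11 bp
  109→126: 17 bp
  126→140: 14 bp
  140→150: 10 bp
  150→158: 8 bp
  158→167: 9 bp
  167→174: 7 bp
  174→184: 10 bp
  184→191: 7 bp
  191→14 (wrap): 193-191+14 = 16 bp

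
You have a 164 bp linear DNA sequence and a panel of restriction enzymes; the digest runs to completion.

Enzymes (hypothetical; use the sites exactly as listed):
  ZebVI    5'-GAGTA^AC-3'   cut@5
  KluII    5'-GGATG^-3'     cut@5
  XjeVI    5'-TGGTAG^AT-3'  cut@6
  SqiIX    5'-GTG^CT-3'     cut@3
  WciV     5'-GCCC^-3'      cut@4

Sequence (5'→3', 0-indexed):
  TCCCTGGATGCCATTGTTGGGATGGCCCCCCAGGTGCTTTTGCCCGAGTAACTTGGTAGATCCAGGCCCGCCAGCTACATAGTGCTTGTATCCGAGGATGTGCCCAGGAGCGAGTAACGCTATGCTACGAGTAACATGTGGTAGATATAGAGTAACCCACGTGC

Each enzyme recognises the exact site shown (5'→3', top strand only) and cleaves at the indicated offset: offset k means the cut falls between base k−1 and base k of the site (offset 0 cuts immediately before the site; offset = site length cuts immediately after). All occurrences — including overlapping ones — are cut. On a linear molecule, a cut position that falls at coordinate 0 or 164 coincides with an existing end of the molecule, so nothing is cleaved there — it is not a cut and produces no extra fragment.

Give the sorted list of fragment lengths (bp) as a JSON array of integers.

[4,5,5,8,9,9,10,10,10,10,11,11,14,15,16,17]

Scan for sites:
  ZebVI GAGTAAC/5: at [45, 111, 128, 149] ⇒ [50, 116, 133, 154]
  KluII GGATG/5: at [5, 19, 95] ⇒ [10, 24, 100]
  XjeVI TGGTAGAT/6: at [53, 138] ⇒ [59, 144]
  SqiIX GTGCT/3: at [33, 81] ⇒ [36, 84]
  WciV GCCC/4: at [24, 41, 65, 101] ⇒ [28, 45, 69, 105]

All cut coordinates (distinct, sorted): [10, 24, 28, 36, 45, 50, 59, 69, 84, 100, 105, 116, 133, 144, 154]

Fragments:
  [0,10): 10 bp
  [10,24): 14 bp
  [24,28): 4 bp
  [28,36): 8 bp
  [36,45): 9 bp
  [45,50): 5 bp
  [50,59): 9 bp
  [59,69): 10 bp
  [69,84): 15 bp
  [84,100): 16 bp
  [100,105): 5 bp
  [105,116): 11 bp
  [116,133): 17 bp
  [133,144): 11 bp
  [144,154): 10 bp
  [154,164): 10 bp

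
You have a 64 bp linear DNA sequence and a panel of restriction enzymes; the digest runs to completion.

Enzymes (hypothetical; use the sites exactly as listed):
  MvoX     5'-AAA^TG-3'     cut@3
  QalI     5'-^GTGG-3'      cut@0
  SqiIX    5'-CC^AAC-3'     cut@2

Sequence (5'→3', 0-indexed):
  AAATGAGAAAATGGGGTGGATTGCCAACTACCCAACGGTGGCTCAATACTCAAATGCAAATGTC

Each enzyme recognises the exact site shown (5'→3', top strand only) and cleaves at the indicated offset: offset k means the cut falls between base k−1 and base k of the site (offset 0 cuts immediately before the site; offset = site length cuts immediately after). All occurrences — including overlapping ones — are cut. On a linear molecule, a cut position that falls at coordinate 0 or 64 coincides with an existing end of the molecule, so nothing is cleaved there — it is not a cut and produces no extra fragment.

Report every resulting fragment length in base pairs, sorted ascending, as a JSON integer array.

Site scan:
  MvoX (AAATG, off=3): starts [0, 8, 51, 57] → cuts [3, 11, 54, 60]
  QalI (GTGG, off=0): starts [15, 37] → cuts [15, 37]
  SqiIX (CCAAC, off=2): starts [23, 31] → cuts [25, 33]

All cut coordinates (distinct, sorted): [3, 11, 15, 25, 33, 37, 54, 60]

Fragments:
  [0,3): 3 bp
  [3,11): 8 bp
  [11,15): 4 bp
  [15,25): 10 bp
  [25,33): 8 bp
  [33,37): 4 bp
  [37,54): 17 bp
  [54,60): 6 bp
  [60,64): 4 bp

[3,4,4,4,6,8,8,10,17]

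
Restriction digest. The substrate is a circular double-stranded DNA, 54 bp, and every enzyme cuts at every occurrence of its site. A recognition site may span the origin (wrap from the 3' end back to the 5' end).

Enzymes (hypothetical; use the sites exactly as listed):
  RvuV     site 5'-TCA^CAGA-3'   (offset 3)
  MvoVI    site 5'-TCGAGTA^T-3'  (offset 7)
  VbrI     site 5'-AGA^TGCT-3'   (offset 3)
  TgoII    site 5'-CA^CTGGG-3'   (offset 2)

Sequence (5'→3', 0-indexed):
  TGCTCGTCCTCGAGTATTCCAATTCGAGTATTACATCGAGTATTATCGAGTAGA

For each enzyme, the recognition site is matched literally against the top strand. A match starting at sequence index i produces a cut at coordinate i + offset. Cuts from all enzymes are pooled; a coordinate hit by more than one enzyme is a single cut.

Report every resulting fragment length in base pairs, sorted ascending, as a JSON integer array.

Per-enzyme occurrences:
  RvuV (TCACAGA, off=3): no sites
  MvoVI (TCGAGTAT, off=7): starts [9, 23, 35] → cuts [16, 30, 42]
  VbrI (AGATGCT, off=3): starts [51] → cuts [0]
  TgoII (CACTGGG, off=2): no sites

Pooled cuts: [0, 16, 30, 42]

Fragment lengths:
  0→16: 16 bp
  16→30: 14 bp
  30→42: 12 bp
  42→0 (wrap): 54-42+0 = 12 bp

[12,12,14,16]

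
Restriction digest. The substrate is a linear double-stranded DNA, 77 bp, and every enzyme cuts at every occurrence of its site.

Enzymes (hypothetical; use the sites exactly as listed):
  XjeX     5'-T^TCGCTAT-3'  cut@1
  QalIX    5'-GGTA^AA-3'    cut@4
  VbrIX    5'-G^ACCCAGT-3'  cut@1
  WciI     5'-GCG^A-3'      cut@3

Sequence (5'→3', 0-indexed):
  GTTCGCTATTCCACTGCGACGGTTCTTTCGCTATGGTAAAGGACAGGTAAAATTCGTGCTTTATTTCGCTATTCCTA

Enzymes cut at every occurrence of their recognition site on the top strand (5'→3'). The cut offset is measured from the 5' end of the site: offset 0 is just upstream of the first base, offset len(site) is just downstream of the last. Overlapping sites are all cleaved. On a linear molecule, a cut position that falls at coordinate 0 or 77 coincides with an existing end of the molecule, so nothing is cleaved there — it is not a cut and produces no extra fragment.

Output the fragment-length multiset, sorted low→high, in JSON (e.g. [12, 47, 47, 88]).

Scan for sites:
  XjeX (TTCGCTAT, off=1): starts [1, 26, 64] → cuts [2, 27, 65]
  QalIX (GGTAAA, off=4): starts [34, 45] → cuts [38, 49]
  VbrIX (GACCCAGT, off=1): no sites
  WciI (GCGA, off=3): starts [15] → cuts [18]

All cut coordinates (distinct, sorted): [2, 18, 27, 38, 49, 65]

Fragments:
  [0,2): 2 bp
  [2,18): 16 bp
  [18,27): 9 bp
  [27,38): 11 bp
  [38,49): 11 bp
  [49,65): 16 bp
  [65,77): 12 bp

[2,9,11,11,12,16,16]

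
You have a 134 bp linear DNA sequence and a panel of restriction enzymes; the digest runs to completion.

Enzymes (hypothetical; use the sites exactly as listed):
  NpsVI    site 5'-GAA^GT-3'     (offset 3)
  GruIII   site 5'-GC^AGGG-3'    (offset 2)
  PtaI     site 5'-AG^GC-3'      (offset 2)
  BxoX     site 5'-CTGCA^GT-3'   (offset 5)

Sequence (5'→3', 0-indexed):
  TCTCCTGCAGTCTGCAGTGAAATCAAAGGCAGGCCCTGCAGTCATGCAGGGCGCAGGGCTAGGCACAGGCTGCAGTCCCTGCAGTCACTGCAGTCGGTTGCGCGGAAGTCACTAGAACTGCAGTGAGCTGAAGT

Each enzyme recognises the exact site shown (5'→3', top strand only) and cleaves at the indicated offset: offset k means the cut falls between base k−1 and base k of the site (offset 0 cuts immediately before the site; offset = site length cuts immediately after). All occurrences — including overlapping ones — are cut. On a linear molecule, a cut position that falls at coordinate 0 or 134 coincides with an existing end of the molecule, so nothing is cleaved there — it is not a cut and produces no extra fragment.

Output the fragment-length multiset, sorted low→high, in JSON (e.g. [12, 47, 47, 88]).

Scan for sites:
  NpsVI (GAAGT, off=3): starts [104, 129] → cuts [107, 132]
  GruIII (GCAGGG, off=2): starts [45, 52] → cuts [47, 54]
  PtaI (AGGC, off=2): starts [26, 30, 60, 66] → cuts [28, 32, 62, 68]
  BxoX (CTGCAGT, off=5): starts [4, 11, 35, 69, 78, 87, 117] → cuts [9, 16, 40, 74, 83, 92, 122]

All cut coordinates (distinct, sorted): [9, 16, 28, 32, 40, 47, 54, 62, 68, 74, 83, 92, 107, 122, 132]

Fragments:
  [0,9): 9 bp
  [9,16): 7 bp
  [16,28): 12 bp
  [28,32): 4 bp
  [32,40): 8 bp
  [40,47): 7 bp
  [47,54): 7 bp
  [54,62): 8 bp
  [62,68): 6 bp
  [68,74): 6 bp
  [74,83): 9 bp
  [83,92): 9 bp
  [92,107): 15 bp
  [107,122): 15 bp
  [122,132): 10 bp
  [132,134): 2 bp

[2,4,6,6,7,7,7,8,8,9,9,9,10,12,15,15]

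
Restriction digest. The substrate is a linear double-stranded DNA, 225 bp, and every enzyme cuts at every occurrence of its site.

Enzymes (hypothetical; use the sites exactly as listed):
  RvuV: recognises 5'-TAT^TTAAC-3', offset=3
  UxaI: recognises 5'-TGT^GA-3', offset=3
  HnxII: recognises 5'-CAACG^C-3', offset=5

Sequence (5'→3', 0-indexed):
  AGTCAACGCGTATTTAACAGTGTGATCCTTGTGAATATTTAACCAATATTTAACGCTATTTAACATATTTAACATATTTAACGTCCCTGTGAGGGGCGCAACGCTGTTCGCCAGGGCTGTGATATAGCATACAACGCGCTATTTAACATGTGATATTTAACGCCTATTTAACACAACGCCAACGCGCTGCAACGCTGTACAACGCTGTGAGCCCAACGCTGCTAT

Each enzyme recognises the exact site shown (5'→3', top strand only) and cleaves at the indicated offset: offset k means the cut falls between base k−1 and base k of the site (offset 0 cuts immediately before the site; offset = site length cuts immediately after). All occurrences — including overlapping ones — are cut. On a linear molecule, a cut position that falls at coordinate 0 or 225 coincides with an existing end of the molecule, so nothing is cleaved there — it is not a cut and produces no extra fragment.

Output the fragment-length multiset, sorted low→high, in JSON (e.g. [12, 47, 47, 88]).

[4,5,5,6,6,6,7,8,9,9,9,9,10,10,10,10,10,11,11,11,13,13,16,17]

Per-enzyme occurrences:
  RvuV TATTTAAC/3: at [10, 35, 46, 56, 65, 74, 139, 153, 164] ⇒ [13, 38, 49, 59, 68, 77, 142, 156, 167]
  UxaI TGTGA/3: at [20, 29, 87, 117, 148, 205] ⇒ [23, 32, 90, 120, 151, 208]
  HnxII CAACGC/5: at [3, 98, 131, 173, 179, 189, 199, 213] ⇒ [8, 103, 136, 178, 184, 194, 204, 218]

Pooled cuts: [8, 13, 23, 32, 38, 49, 59, 68, 77, 90, 103, 120, 136, 142, 151, 156, 167, 178, 184, 194, 204, 208, 218]

Fragments:
  [0,8): 8 bp
  [8,13): 5 bp
  [13,23): 10 bp
  [23,32): 9 bp
  [32,38): 6 bp
  [38,49): 11 bp
  [49,59): 10 bp
  [59,68): 9 bp
  [68,77): 9 bp
  [77,90): 13 bp
  [90,103): 13 bp
  [103,120): 17 bp
  [120,136): 16 bp
  [136,142): 6 bp
  [142,151): 9 bp
  [151,156): 5 bp
  [156,167): 11 bp
  [167,178): 11 bp
  [178,184): 6 bp
  [184,194): 10 bp
  [194,204): 10 bp
  [204,208): 4 bp
  [208,218): 10 bp
  [218,225): 7 bp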